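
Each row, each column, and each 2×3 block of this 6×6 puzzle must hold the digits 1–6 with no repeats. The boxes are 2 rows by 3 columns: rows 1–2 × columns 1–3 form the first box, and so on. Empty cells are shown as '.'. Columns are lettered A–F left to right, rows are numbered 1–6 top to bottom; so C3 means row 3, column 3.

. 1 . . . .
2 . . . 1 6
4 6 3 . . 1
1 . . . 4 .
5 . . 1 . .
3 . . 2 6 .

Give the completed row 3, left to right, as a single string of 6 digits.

463521

A1 = 6: row 1 has {1}; col 1 has {1,2,3,4,5}; box has {1,2} → only 6 remains.
D3 = 5: row 3 has {1,3,4,6}; col 4 has {1,2}; box has {1,4} → only 5 remains.
E3 = 2: row 3 has {1,3,4,5,6}; col 5 has {1,4,6}; box has {1,4,5} → only 2 remains.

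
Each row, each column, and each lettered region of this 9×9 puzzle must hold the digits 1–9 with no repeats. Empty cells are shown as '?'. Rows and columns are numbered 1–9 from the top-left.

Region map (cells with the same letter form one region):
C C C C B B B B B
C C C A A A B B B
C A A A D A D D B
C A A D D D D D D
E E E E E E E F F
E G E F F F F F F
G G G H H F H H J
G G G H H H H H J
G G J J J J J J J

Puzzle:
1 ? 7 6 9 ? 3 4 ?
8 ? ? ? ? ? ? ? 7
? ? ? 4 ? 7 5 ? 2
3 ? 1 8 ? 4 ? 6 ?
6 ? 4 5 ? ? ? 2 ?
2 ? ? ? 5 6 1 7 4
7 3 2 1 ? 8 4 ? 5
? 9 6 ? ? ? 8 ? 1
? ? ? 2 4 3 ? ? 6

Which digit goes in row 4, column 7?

row 1, column 6 = 5: row 1 has {1,3,4,6,7,9}; col 6 has {3,4,6,7,8}; region has {2,3,4,7,9} → only 5 remains.
row 1, column 9 = 8: row 1 has {1,3,4,5,6,7,9}; col 9 has {1,2,4,5,6,7}; region has {2,3,4,5,7,9} → only 8 remains.
row 2, column 7 = 6: row 2 has {7,8}; col 7 has {1,3,4,5,8}; region has {2,3,4,5,7,8,9} → only 6 remains.
row 2, column 8 = 1: row 2 has {6,7,8}; col 8 has {2,4,6,7}; region has {2,3,4,5,6,7,8,9} → only 1 remains.
row 3, column 1 = 9: row 3 has {2,4,5,7}; col 1 has {1,2,3,6,7,8}; region has {1,3,6,7,8} → only 9 remains.
row 3, column 8 = 3: row 3 has {2,4,5,7,9}; col 8 has {1,2,4,6,7}; region has {4,5,6,8} → only 3 remains.
row 4, column 9 = 9: row 4 has {1,3,4,6,8}; col 9 has {1,2,4,5,6,7,8}; region has {3,4,5,6,8} → only 9 remains.
row 5, column 9 = 3: row 5 has {2,4,5,6}; col 9 has {1,2,4,5,6,7,8,9}; region has {1,2,4,5,6,7,8} → only 3 remains.
row 6, column 2 = 8: row 6 has {1,2,4,5,6,7}; col 2 has {3,9}; region has {2,3,6,7,9} → only 8 remains.
row 6, column 4 = 9: row 6 has {1,2,4,5,6,7,8}; col 4 has {1,2,4,5,6,8}; region has {1,2,3,4,5,6,7,8} → only 9 remains.
row 7, column 5 = 6: row 7 has {1,2,3,4,5,7,8}; col 5 has {4,5,9}; region has {1,4,8} → only 6 remains.
row 7, column 8 = 9: row 7 has {1,2,3,4,5,6,7,8}; col 8 has {1,2,3,4,6,7}; region has {1,4,6,8} → only 9 remains.
row 8, column 6 = 2: row 8 has {1,6,8,9}; col 6 has {3,4,5,6,7,8}; region has {1,4,6,8,9} → only 2 remains.
row 8, column 8 = 5: row 8 has {1,2,6,8,9}; col 8 has {1,2,3,4,6,7,9}; region has {1,2,4,6,8,9} → only 5 remains.
row 9, column 1 = 5: row 9 has {2,3,4,6}; col 1 has {1,2,3,6,7,8,9}; region has {2,3,6,7,8,9} → only 5 remains.
row 9, column 2 = 1: row 9 has {2,3,4,5,6}; col 2 has {3,8,9}; region has {2,3,5,6,7,8,9} → only 1 remains.
row 9, column 8 = 8: row 9 has {1,2,3,4,5,6}; col 8 has {1,2,3,4,5,6,7,9}; region has {1,2,3,4,5,6} → only 8 remains.
row 1, column 2 = 2: row 1 has {1,3,4,5,6,7,8,9}; col 2 has {1,3,8,9}; region has {1,3,6,7,8,9} → only 2 remains.
row 2, column 3 = 5: row 2 has {1,6,7,8}; col 3 has {1,2,4,6,7}; region has {1,2,3,6,7,8,9} → only 5 remains.
row 2, column 4 = 3: row 2 has {1,5,6,7,8}; col 4 has {1,2,4,5,6,8,9}; region has {1,4,7} → only 3 remains.
row 2, column 5 = 2: row 2 has {1,3,5,6,7,8}; col 5 has {4,5,6,9}; region has {1,3,4,7} → only 2 remains.
row 2, column 6 = 9: row 2 has {1,2,3,5,6,7,8}; col 6 has {2,3,4,5,6,7,8}; region has {1,2,3,4,7} → only 9 remains.
row 3, column 2 = 6: row 3 has {2,3,4,5,7,9}; col 2 has {1,2,3,8,9}; region has {1,2,3,4,7,9} → only 6 remains.
row 3, column 3 = 8: row 3 has {2,3,4,5,6,7,9}; col 3 has {1,2,4,5,6,7}; region has {1,2,3,4,6,7,9} → only 8 remains.
row 3, column 5 = 1: row 3 has {2,3,4,5,6,7,8,9}; col 5 has {2,4,5,6,9}; region has {3,4,5,6,8,9} → only 1 remains.
row 4, column 2 = 5: row 4 has {1,3,4,6,8,9}; col 2 has {1,2,3,6,8,9}; region has {1,2,3,4,6,7,8,9} → only 5 remains.
row 4, column 5 = 7: row 4 has {1,3,4,5,6,8,9}; col 5 has {1,2,4,5,6,9}; region has {1,3,4,5,6,8,9} → only 7 remains.
row 4, column 7 = 2: row 4 has {1,3,4,5,6,7,8,9}; col 7 has {1,3,4,5,6,8}; region has {1,3,4,5,6,7,8,9} → only 2 remains.

2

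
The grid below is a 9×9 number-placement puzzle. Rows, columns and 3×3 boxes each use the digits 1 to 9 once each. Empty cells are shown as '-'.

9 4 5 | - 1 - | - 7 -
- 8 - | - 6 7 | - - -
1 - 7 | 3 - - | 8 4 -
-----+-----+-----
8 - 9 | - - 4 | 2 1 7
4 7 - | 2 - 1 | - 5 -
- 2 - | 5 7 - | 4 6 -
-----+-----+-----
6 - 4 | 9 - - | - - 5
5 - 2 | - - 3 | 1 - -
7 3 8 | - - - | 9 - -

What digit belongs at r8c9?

6

r1c4 = 8 (sole candidate).
r1c6 = 2 (sole candidate).
r2c3 = 3 (sole candidate).
r2c4 = 4 (sole candidate).
r2c7 = 5 (sole candidate).
r3c2 = 6 (sole candidate).
r4c2 = 5 (sole candidate).
r4c4 = 6 (sole candidate).
r4c5 = 3 (sole candidate).
r5c3 = 6 (sole candidate).
r5c7 = 3 (sole candidate).
r6c1 = 3 (sole candidate).
r6c3 = 1 (sole candidate).
r7c2 = 1 (sole candidate).
r7c6 = 8 (sole candidate).
r7c7 = 7 (sole candidate).
r8c2 = 9 (sole candidate).
r8c4 = 7 (sole candidate).
r8c5 = 4 (sole candidate).
r8c8 = 8 (sole candidate).
r8c9 = 6: row 8 has {1,2,3,4,5,7,8,9}; col 9 has {5,7}; box has {1,5,7,8,9} → only 6 remains.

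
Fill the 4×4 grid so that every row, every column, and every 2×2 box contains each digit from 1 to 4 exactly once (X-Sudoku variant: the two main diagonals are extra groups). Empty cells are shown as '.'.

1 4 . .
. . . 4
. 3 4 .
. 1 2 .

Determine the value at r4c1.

r1c3 = 3 (sole candidate).
r1c4 = 2 (sole candidate).
r2c2 = 2 (sole candidate).
r2c3 = 1 (sole candidate).
r3c1 = 2 (sole candidate).
r3c4 = 1 (sole candidate).
r4c1 = 4: row 4 has {1,2}; col 1 has {1,2}; box has {1,2,3}; anti-diagonal has {1,2,3} → only 4 remains.

4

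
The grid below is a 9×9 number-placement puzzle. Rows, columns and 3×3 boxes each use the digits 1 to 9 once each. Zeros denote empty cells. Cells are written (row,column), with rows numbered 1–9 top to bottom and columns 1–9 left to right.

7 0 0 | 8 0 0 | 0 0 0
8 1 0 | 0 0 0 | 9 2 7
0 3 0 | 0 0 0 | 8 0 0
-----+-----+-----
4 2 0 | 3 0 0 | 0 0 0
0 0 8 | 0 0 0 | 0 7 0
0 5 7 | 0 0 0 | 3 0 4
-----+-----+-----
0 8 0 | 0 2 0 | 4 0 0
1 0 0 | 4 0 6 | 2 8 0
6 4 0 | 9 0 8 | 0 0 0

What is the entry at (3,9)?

5

(6,1) = 9: row 6 has {3,4,5,7}; col 1 has {1,4,6,7,8}; box has {2,4,5,7,8} → only 9 remains.
(5,1) = 3: row 5 has {7,8}; col 1 has {1,4,6,7,8,9}; box has {2,4,5,7,8,9} → only 3 remains.
(5,2) = 6: row 5 has {3,7,8}; col 2 has {1,2,3,4,5,8}; box has {2,3,4,5,7,8,9} → only 6 remains.
(7,1) = 5: row 7 has {2,4,8}; col 1 has {1,3,4,6,7,8,9}; box has {1,4,6,8} → only 5 remains.
(1,2) = 9: row 1 has {7,8}; col 2 has {1,2,3,4,5,6,8}; box has {1,3,7,8} → only 9 remains.
(3,1) = 2: row 3 has {3,8}; col 1 has {1,3,4,5,6,7,8,9}; box has {1,3,7,8,9} → only 2 remains.
(4,3) = 1: row 4 has {2,3,4}; col 3 has {7,8}; box has {2,3,4,5,6,7,8,9} → only 1 remains.
(8,2) = 7: row 8 has {1,2,4,6,8}; col 2 has {1,2,3,4,5,6,8,9}; box has {1,4,5,6,8} → only 7 remains.
(1,6) = 2: in row 1, 2 can only go here (every other open cell in that row sees a 2).
(6,6) = 1: row 6 has {3,4,5,7,9}; col 6 has {2,6,8}; box has {3} → only 1 remains.
(6,8) = 6: row 6 has {1,3,4,5,7,9}; col 8 has {2,7,8}; box has {3,4,7} → only 6 remains.
(4,7) = 5: row 4 has {1,2,3,4}; col 7 has {2,3,4,8,9}; box has {3,4,6,7} → only 5 remains.
(4,8) = 9: row 4 has {1,2,3,4,5}; col 8 has {2,6,7,8}; box has {3,4,5,6,7} → only 9 remains.
(4,9) = 8: row 4 has {1,2,3,4,5,9}; col 9 has {4,7}; box has {3,4,5,6,7,9} → only 8 remains.
(5,7) = 1: row 5 has {3,6,7,8}; col 7 has {2,3,4,5,8,9}; box has {3,4,5,6,7,8,9} → only 1 remains.
(5,9) = 2: row 5 has {1,3,6,7,8}; col 9 has {4,7,8}; box has {1,3,4,5,6,7,8,9} → only 2 remains.
(6,4) = 2: row 6 has {1,3,4,5,6,7,9}; col 4 has {3,4,8,9}; box has {1,3} → only 2 remains.
(6,5) = 8: row 6 has {1,2,3,4,5,6,7,9}; col 5 has {2}; box has {1,2,3} → only 8 remains.
(9,7) = 7: row 9 has {4,6,8,9}; col 7 has {1,2,3,4,5,8,9}; box has {2,4,8} → only 7 remains.
(1,7) = 6: row 1 has {2,7,8,9}; col 7 has {1,2,3,4,5,7,8,9}; box has {2,7,8,9} → only 6 remains.
(4,6) = 7: row 4 has {1,2,3,4,5,8,9}; col 6 has {1,2,6,8}; box has {1,2,3,8} → only 7 remains.
(5,4) = 5: row 5 has {1,2,3,6,7,8}; col 4 has {2,3,4,8,9}; box has {1,2,3,7,8} → only 5 remains.
(7,6) = 3: row 7 has {2,4,5,8}; col 6 has {1,2,6,7,8}; box has {2,4,6,8,9} → only 3 remains.
(7,8) = 1: row 7 has {2,3,4,5,8}; col 8 has {2,6,7,8,9}; box has {2,4,7,8} → only 1 remains.
(8,5) = 5: row 8 has {1,2,4,6,7,8}; col 5 has {2,8}; box has {2,3,4,6,8,9} → only 5 remains.
(9,5) = 1: row 9 has {4,6,7,8,9}; col 5 has {2,5,8}; box has {2,3,4,5,6,8,9} → only 1 remains.
(2,4) = 6: row 2 has {1,2,7,8,9}; col 4 has {2,3,4,5,8,9}; box has {2,8} → only 6 remains.
(4,5) = 6: row 4 has {1,2,3,4,5,7,8,9}; col 5 has {1,2,5,8}; box has {1,2,3,5,7,8} → only 6 remains.
(7,3) = 9: row 7 has {1,2,3,4,5,8}; col 3 has {1,7,8}; box has {1,4,5,6,7,8} → only 9 remains.
(7,4) = 7: row 7 has {1,2,3,4,5,8,9}; col 4 has {2,3,4,5,6,8,9}; box has {1,2,3,4,5,6,8,9} → only 7 remains.
(7,9) = 6: row 7 has {1,2,3,4,5,7,8,9}; col 9 has {2,4,7,8}; box has {1,2,4,7,8} → only 6 remains.
(8,3) = 3: row 8 has {1,2,4,5,6,7,8}; col 3 has {1,7,8,9}; box has {1,4,5,6,7,8,9} → only 3 remains.
(8,9) = 9: row 8 has {1,2,3,4,5,6,7,8}; col 9 has {2,4,6,7,8}; box has {1,2,4,6,7,8} → only 9 remains.
(9,3) = 2: row 9 has {1,4,6,7,8,9}; col 3 has {1,3,7,8,9}; box has {1,3,4,5,6,7,8,9} → only 2 remains.
(3,4) = 1: row 3 has {2,3,8}; col 4 has {2,3,4,5,6,7,8,9}; box has {2,6,8} → only 1 remains.
(3,9) = 5: row 3 has {1,2,3,8}; col 9 has {2,4,6,7,8,9}; box has {2,6,7,8,9} → only 5 remains.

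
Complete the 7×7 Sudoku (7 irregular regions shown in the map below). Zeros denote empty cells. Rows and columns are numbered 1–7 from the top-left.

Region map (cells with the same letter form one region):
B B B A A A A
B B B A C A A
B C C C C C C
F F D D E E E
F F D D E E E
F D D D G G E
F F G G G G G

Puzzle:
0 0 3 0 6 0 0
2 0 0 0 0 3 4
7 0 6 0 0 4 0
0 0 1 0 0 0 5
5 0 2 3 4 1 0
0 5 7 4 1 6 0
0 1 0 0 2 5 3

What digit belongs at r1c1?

1

r1c2 = 4 (sole candidate).
r2c2 = 6 (sole candidate).
r2c3 = 5 (sole candidate).
r2c5 = 7 (sole candidate).
r4c4 = 6 (sole candidate).
r4c5 = 3 (sole candidate).
r5c2 = 7 (sole candidate).
r5c7 = 6 (sole candidate).
r6c1 = 3 (sole candidate).
r6c7 = 2 (sole candidate).
r7c3 = 4 (sole candidate).
r7c4 = 7 (sole candidate).
r1c1 = 1: row 1 has {3,4,6}; col 1 has {2,3,5,7}; region has {2,3,4,5,6,7} → only 1 remains.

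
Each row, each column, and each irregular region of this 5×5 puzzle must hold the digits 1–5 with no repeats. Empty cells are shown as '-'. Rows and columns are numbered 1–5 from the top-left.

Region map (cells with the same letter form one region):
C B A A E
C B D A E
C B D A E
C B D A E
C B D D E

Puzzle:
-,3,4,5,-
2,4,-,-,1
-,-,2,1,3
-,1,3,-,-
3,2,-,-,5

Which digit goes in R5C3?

R1C1 = 1 (sole candidate).
R1C5 = 2 (sole candidate).
R2C3 = 5 (sole candidate).
R2C4 = 3 (sole candidate).
R3C2 = 5 (sole candidate).
R4C4 = 2 (sole candidate).
R4C5 = 4 (sole candidate).
R5C3 = 1: row 5 has {2,3,5}; col 3 has {2,3,4,5}; region has {2,3,5} → only 1 remains.

1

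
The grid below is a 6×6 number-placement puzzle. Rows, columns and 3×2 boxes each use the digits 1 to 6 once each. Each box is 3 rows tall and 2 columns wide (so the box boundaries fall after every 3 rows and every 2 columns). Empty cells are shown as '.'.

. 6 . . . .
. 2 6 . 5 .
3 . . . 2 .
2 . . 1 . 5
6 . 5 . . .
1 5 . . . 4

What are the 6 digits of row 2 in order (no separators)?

r2c1 = 4: row 2 has {2,5,6}; col 1 has {1,2,3,6}; box has {2,3,6} → only 4 remains.
r2c4 = 3: row 2 has {2,4,5,6}; col 4 has {1}; box has {6} → only 3 remains.
r2c6 = 1: row 2 has {2,3,4,5,6}; col 6 has {4,5}; box has {2,5} → only 1 remains.

426351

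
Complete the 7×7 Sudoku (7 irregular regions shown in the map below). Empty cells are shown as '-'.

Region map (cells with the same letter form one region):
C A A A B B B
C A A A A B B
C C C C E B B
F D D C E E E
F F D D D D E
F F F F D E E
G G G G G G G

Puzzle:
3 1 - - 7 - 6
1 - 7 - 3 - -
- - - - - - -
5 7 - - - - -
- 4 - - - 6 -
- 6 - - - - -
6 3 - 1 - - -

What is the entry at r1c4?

r2c4 = 6 (hidden single in row 2).
r4c5 = 6 (hidden single in row 4).
r3c3 = 6 (hidden single in row 3).
r3c1 = 4 (hidden single in column 1).
r4c4 = 2 (sole candidate).
r3c2 = 5 (sole candidate).
r3c4 = 7 (sole candidate).
r6c4 = 3 (sole candidate).
r2c2 = 2 (sole candidate).
r5c4 = 5 (sole candidate).
r1c4 = 4: row 1 has {1,3,6,7}; col 4 has {1,2,3,5,6,7}; region has {1,2,3,6,7} → only 4 remains.

4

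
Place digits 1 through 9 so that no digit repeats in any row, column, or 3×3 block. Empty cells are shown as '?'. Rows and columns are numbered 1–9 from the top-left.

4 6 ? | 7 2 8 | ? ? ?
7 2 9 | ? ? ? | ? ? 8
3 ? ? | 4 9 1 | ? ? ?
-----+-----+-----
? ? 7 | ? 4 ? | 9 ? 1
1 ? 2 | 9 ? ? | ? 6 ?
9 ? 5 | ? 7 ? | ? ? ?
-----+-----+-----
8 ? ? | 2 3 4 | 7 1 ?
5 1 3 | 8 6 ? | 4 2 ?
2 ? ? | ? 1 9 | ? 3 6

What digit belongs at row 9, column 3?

4

row 1, column 3 = 1 (sole candidate).
row 2, column 5 = 5 (sole candidate).
row 2, column 8 = 4 (sole candidate).
row 3, column 3 = 8 (sole candidate).
row 4, column 1 = 6 (sole candidate).
row 5, column 5 = 8 (sole candidate).
row 6, column 8 = 8 (sole candidate).
row 7, column 2 = 9 (sole candidate).
row 7, column 3 = 6 (sole candidate).
row 7, column 9 = 5 (sole candidate).
row 8, column 6 = 7 (sole candidate).
row 8, column 9 = 9 (sole candidate).
row 9, column 3 = 4: row 9 has {1,2,3,6,9}; col 3 has {1,2,3,5,6,7,8,9}; box has {1,2,3,5,6,8,9} → only 4 remains.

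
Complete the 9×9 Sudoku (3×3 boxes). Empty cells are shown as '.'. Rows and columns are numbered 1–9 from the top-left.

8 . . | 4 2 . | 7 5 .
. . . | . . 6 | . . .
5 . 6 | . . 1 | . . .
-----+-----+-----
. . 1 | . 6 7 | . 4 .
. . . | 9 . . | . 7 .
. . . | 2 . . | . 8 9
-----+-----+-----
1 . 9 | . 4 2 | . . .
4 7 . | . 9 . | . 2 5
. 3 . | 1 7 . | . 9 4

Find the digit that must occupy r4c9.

3

r1c3 = 3: row 1 has {2,4,5,7,8}; col 3 has {1,6,9}; box has {5,6,8} → only 3 remains.
r1c6 = 9: row 1 has {2,3,4,5,7,8}; col 6 has {1,2,6,7}; box has {1,2,4,6} → only 9 remains.
r3c8 = 3: row 3 has {1,5,6}; col 8 has {2,4,5,7,8,9}; box has {5,7} → only 3 remains.
r7c8 = 6: row 7 has {1,2,4,9}; col 8 has {2,3,4,5,7,8,9}; box has {2,4,5,9} → only 6 remains.
r8c3 = 8: row 8 has {2,4,5,7,9}; col 3 has {1,3,6,9}; box has {1,3,4,7,9} → only 8 remains.
r8c6 = 3: row 8 has {2,4,5,7,8,9}; col 6 has {1,2,6,7,9}; box has {1,2,4,7,9} → only 3 remains.
r8c7 = 1: row 8 has {2,3,4,5,7,8,9}; col 7 has {7}; box has {2,4,5,6,9} → only 1 remains.
r9c7 = 8: row 9 has {1,3,4,7,9}; col 7 has {1,7}; box has {1,2,4,5,6,9} → only 8 remains.
r1c2 = 1: row 1 has {2,3,4,5,7,8,9}; col 2 has {3,7}; box has {3,5,6,8} → only 1 remains.
r1c9 = 6: row 1 has {1,2,3,4,5,7,8,9}; col 9 has {4,5,9}; box has {3,5,7} → only 6 remains.
r2c8 = 1: row 2 has {6}; col 8 has {2,3,4,5,6,7,8,9}; box has {3,5,6,7} → only 1 remains.
r3c5 = 8: row 3 has {1,3,5,6}; col 5 has {2,4,6,7,9}; box has {1,2,4,6,9} → only 8 remains.
r3c9 = 2: row 3 has {1,3,5,6,8}; col 9 has {4,5,6,9}; box has {1,3,5,6,7} → only 2 remains.
r4c9 = 3: row 4 has {1,4,6,7}; col 9 has {2,4,5,6,9}; box has {4,7,8,9} → only 3 remains.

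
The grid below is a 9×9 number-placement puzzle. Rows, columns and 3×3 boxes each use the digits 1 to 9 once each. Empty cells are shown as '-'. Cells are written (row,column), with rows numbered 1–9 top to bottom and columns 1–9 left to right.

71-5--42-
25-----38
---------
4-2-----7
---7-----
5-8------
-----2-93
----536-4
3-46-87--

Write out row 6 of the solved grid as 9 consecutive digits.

578361249

(1,5) = 8: in row 1, 8 can only go here (every other open cell in that row sees an 8).
(1,3) = 3: in row 1, 3 can only go here (every other open cell in that row sees a 3).
(6,2) = 7: in row 6, 7 can only go here (every other open cell in that row sees a 7).
(8,2) = 2: in row 8, 2 can only go here (every other open cell in that row sees a 2).
(8,3) = 7: in row 8, 7 can only go here (every other open cell in that row sees a 7).
(9,2) = 9: row 9 has {3,4,6,7,8}; col 2 has {1,2,5,7}; box has {2,3,4,7} → only 9 remains.
(9,5) = 1: row 9 has {3,4,6,7,8,9}; col 5 has {5,8}; box has {2,3,5,6,8} → only 1 remains.
(9,8) = 5: row 9 has {1,3,4,6,7,8,9}; col 8 has {2,3,9}; box has {3,4,6,7,9} → only 5 remains.
(9,9) = 2: row 9 has {1,3,4,5,6,7,8,9}; col 9 has {3,4,7,8}; box has {3,4,5,6,7,9} → only 2 remains.
(7,4) = 4: row 7 has {2,3,9}; col 4 has {5,6,7}; box has {1,2,3,5,6,8} → only 4 remains.
(7,5) = 7: row 7 has {2,3,4,9}; col 5 has {1,5,8}; box has {1,2,3,4,5,6,8} → only 7 remains.
(8,4) = 9: row 8 has {2,3,4,5,6,7}; col 4 has {4,5,6,7}; box has {1,2,3,4,5,6,7,8} → only 9 remains.
(2,4) = 1: row 2 has {2,3,5,8}; col 4 has {4,5,6,7,9}; box has {5,8} → only 1 remains.
(2,7) = 9: row 2 has {1,2,3,5,8}; col 7 has {4,6,7}; box has {2,3,4,8} → only 9 remains.
(1,9) = 6: row 1 has {1,2,3,4,5,7,8}; col 9 has {2,3,4,7,8}; box has {2,3,4,8,9} → only 6 remains.
(2,3) = 6: row 2 has {1,2,3,5,8,9}; col 3 has {2,3,4,7,8}; box has {1,2,3,5,7} → only 6 remains.
(2,5) = 4: row 2 has {1,2,3,5,6,8,9}; col 5 has {1,5,7,8}; box has {1,5,8} → only 4 remains.
(2,6) = 7: row 2 has {1,2,3,4,5,6,8,9}; col 6 has {2,3,8}; box has {1,4,5,8} → only 7 remains.
(3,3) = 9: row 3 has {}; col 3 has {2,3,4,6,7,8}; box has {1,2,3,5,6,7} → only 9 remains.
(3,6) = 6: row 3 has {9}; col 6 has {2,3,7,8}; box has {1,4,5,7,8} → only 6 remains.
(5,3) = 1: row 5 has {7}; col 3 has {2,3,4,6,7,8,9}; box has {2,4,5,7,8} → only 1 remains.
(7,3) = 5: row 7 has {2,3,4,7,9}; col 3 has {1,2,3,4,6,7,8,9}; box has {2,3,4,7,9} → only 5 remains.
(1,6) = 9: row 1 has {1,2,3,4,5,6,7,8}; col 6 has {2,3,6,7,8}; box has {1,4,5,6,7,8} → only 9 remains.
(3,1) = 8: row 3 has {6,9}; col 1 has {2,3,4,5,7}; box has {1,2,3,5,6,7,9} → only 8 remains.
(3,2) = 4: row 3 has {6,8,9}; col 2 has {1,2,5,7,9}; box has {1,2,3,5,6,7,8,9} → only 4 remains.
(8,1) = 1: row 8 has {2,3,4,5,6,7,9}; col 1 has {2,3,4,5,7,8}; box has {2,3,4,5,7,9} → only 1 remains.
(8,8) = 8: row 8 has {1,2,3,4,5,6,7,9}; col 8 has {2,3,5,9}; box has {2,3,4,5,6,7,9} → only 8 remains.
(7,1) = 6: row 7 has {2,3,4,5,7,9}; col 1 has {1,2,3,4,5,7,8}; box has {1,2,3,4,5,7,9} → only 6 remains.
(7,2) = 8: row 7 has {2,3,4,5,6,7,9}; col 2 has {1,2,4,5,7,9}; box has {1,2,3,4,5,6,7,9} → only 8 remains.
(7,7) = 1: row 7 has {2,3,4,5,6,7,8,9}; col 7 has {4,6,7,9}; box has {2,3,4,5,6,7,8,9} → only 1 remains.
(3,7) = 5: row 3 has {4,6,8,9}; col 7 has {1,4,6,7,9}; box has {2,3,4,6,8,9} → only 5 remains.
(3,9) = 1: row 3 has {4,5,6,8,9}; col 9 has {2,3,4,6,7,8}; box has {2,3,4,5,6,8,9} → only 1 remains.
(5,1) = 9: row 5 has {1,7}; col 1 has {1,2,3,4,5,6,7,8}; box has {1,2,4,5,7,8} → only 9 remains.
(5,9) = 5: row 5 has {1,7,9}; col 9 has {1,2,3,4,6,7,8}; box has {7} → only 5 remains.
(6,9) = 9: row 6 has {5,7,8}; col 9 has {1,2,3,4,5,6,7,8}; box has {5,7} → only 9 remains.
(3,8) = 7: row 3 has {1,4,5,6,8,9}; col 8 has {2,3,5,8,9}; box has {1,2,3,4,5,6,8,9} → only 7 remains.
(5,6) = 4: row 5 has {1,5,7,9}; col 6 has {2,3,6,7,8,9}; box has {7} → only 4 remains.
(5,8) = 6: row 5 has {1,4,5,7,9}; col 8 has {2,3,5,7,8,9}; box has {5,7,9} → only 6 remains.
(6,6) = 1: row 6 has {5,7,8,9}; col 6 has {2,3,4,6,7,8,9}; box has {4,7} → only 1 remains.
(6,8) = 4: row 6 has {1,5,7,8,9}; col 8 has {2,3,5,6,7,8,9}; box has {5,6,7,9} → only 4 remains.
(4,6) = 5: row 4 has {2,4,7}; col 6 has {1,2,3,4,6,7,8,9}; box has {1,4,7} → only 5 remains.
(4,8) = 1: row 4 has {2,4,5,7}; col 8 has {2,3,4,5,6,7,8,9}; box has {4,5,6,7,9} → only 1 remains.
(5,2) = 3: row 5 has {1,4,5,6,7,9}; col 2 has {1,2,4,5,7,8,9}; box has {1,2,4,5,7,8,9} → only 3 remains.
(5,5) = 2: row 5 has {1,3,4,5,6,7,9}; col 5 has {1,4,5,7,8}; box has {1,4,5,7} → only 2 remains.
(5,7) = 8: row 5 has {1,2,3,4,5,6,7,9}; col 7 has {1,4,5,6,7,9}; box has {1,4,5,6,7,9} → only 8 remains.
(6,4) = 3: row 6 has {1,4,5,7,8,9}; col 4 has {1,4,5,6,7,9}; box has {1,2,4,5,7} → only 3 remains.
(6,5) = 6: row 6 has {1,3,4,5,7,8,9}; col 5 has {1,2,4,5,7,8}; box has {1,2,3,4,5,7} → only 6 remains.
(6,7) = 2: row 6 has {1,3,4,5,6,7,8,9}; col 7 has {1,4,5,6,7,8,9}; box has {1,4,5,6,7,8,9} → only 2 remains.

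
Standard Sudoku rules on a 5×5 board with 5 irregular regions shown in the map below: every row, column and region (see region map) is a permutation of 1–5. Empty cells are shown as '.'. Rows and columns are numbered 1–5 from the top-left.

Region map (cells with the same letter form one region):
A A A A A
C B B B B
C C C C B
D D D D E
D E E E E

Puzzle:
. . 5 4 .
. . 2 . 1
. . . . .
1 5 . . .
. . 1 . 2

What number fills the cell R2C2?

R1C5 = 3: row 1 has {4,5}; col 5 has {1,2}; region has {4,5} → only 3 remains.
R4C5 = 4: row 4 has {1,5}; col 5 has {1,2,3}; region has {1,2} → only 4 remains.
R5C2 = 3: row 5 has {1,2}; col 2 has {5}; region has {1,2,4} → only 3 remains.
R5C4 = 5: row 5 has {1,2,3}; col 4 has {4}; region has {1,2,3,4} → only 5 remains.
R1C1 = 2: row 1 has {3,4,5}; col 1 has {1}; region has {3,4,5} → only 2 remains.
R1C2 = 1: row 1 has {2,3,4,5}; col 2 has {3,5}; region has {2,3,4,5} → only 1 remains.
R2C2 = 4: row 2 has {1,2}; col 2 has {1,3,5}; region has {1,2} → only 4 remains.

4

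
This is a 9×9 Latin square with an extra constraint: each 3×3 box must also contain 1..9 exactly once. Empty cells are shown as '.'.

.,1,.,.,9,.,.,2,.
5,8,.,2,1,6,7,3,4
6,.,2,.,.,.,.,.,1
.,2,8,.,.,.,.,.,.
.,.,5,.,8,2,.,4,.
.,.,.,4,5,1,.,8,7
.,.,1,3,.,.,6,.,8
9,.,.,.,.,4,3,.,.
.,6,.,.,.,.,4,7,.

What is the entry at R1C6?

R2C3 = 9: row 2 has {1,2,3,4,5,6,7,8}; col 3 has {1,2,5,8}; box has {1,2,5,6,8} → only 9 remains.
R6C1 = 3: row 6 has {1,4,5,7,8}; col 1 has {5,6,9}; box has {2,5,8} → only 3 remains.
R6C2 = 9: row 6 has {1,3,4,5,7,8}; col 2 has {1,2,6,8}; box has {2,3,5,8} → only 9 remains.
R6C3 = 6: row 6 has {1,3,4,5,7,8,9}; col 3 has {1,2,5,8,9}; box has {2,3,5,8,9} → only 6 remains.
R6C7 = 2: row 6 has {1,3,4,5,6,7,8,9}; col 7 has {3,4,6,7}; box has {4,7,8} → only 2 remains.
R8C3 = 7: row 8 has {3,4,9}; col 3 has {1,2,5,6,8,9}; box has {1,6,9} → only 7 remains.
R9C3 = 3: row 9 has {4,6,7}; col 3 has {1,2,5,6,7,8,9}; box has {1,6,7,9} → only 3 remains.
R9C5 = 2: row 9 has {3,4,6,7}; col 5 has {1,5,8,9}; box has {3,4} → only 2 remains.
R1C3 = 4: row 1 has {1,2,9}; col 3 has {1,2,3,5,6,7,8,9}; box has {1,2,5,6,8,9} → only 4 remains.
R5C2 = 7: row 5 has {2,4,5,8}; col 2 has {1,2,6,8,9}; box has {2,3,5,6,8,9} → only 7 remains.
R7C5 = 7: row 7 has {1,3,6,8}; col 5 has {1,2,5,8,9}; box has {2,3,4} → only 7 remains.
R8C2 = 5: row 8 has {3,4,7,9}; col 2 has {1,2,6,7,8,9}; box has {1,3,6,7,9} → only 5 remains.
R8C5 = 6: row 8 has {3,4,5,7,9}; col 5 has {1,2,5,7,8,9}; box has {2,3,4,7} → only 6 remains.
R8C8 = 1: row 8 has {3,4,5,6,7,9}; col 8 has {2,3,4,7,8}; box has {3,4,6,7,8} → only 1 remains.
R8C9 = 2: row 8 has {1,3,4,5,6,7,9}; col 9 has {1,4,7,8}; box has {1,3,4,6,7,8} → only 2 remains.
R9C1 = 8: row 9 has {2,3,4,6,7}; col 1 has {3,5,6,9}; box has {1,3,5,6,7,9} → only 8 remains.
R1C1 = 7: row 1 has {1,2,4,9}; col 1 has {3,5,6,8,9}; box has {1,2,4,5,6,8,9} → only 7 remains.
R3C2 = 3: row 3 has {1,2,6}; col 2 has {1,2,5,6,7,8,9}; box has {1,2,4,5,6,7,8,9} → only 3 remains.
R3C5 = 4: row 3 has {1,2,3,6}; col 5 has {1,2,5,6,7,8,9}; box has {1,2,6,9} → only 4 remains.
R4C5 = 3: row 4 has {2,8}; col 5 has {1,2,4,5,6,7,8,9}; box has {1,2,4,5,8} → only 3 remains.
R5C1 = 1: row 5 has {2,4,5,7,8}; col 1 has {3,5,6,7,8,9}; box has {2,3,5,6,7,8,9} → only 1 remains.
R5C7 = 9: row 5 has {1,2,4,5,7,8}; col 7 has {2,3,4,6,7}; box has {2,4,7,8} → only 9 remains.
R7C2 = 4: row 7 has {1,3,6,7,8}; col 2 has {1,2,3,5,6,7,8,9}; box has {1,3,5,6,7,8,9} → only 4 remains.
R8C4 = 8: row 8 has {1,2,3,4,5,6,7,9}; col 4 has {2,3,4}; box has {2,3,4,6,7} → only 8 remains.
R1C4 = 5: row 1 has {1,2,4,7,9}; col 4 has {2,3,4,8}; box has {1,2,4,6,9} → only 5 remains.
R1C7 = 8: row 1 has {1,2,4,5,7,9}; col 7 has {2,3,4,6,7,9}; box has {1,2,3,4,7} → only 8 remains.
R1C9 = 6: row 1 has {1,2,4,5,7,8,9}; col 9 has {1,2,4,7,8}; box has {1,2,3,4,7,8} → only 6 remains.
R3C4 = 7: row 3 has {1,2,3,4,6}; col 4 has {2,3,4,5,8}; box has {1,2,4,5,6,9} → only 7 remains.
R3C6 = 8: row 3 has {1,2,3,4,6,7}; col 6 has {1,2,4,6}; box has {1,2,4,5,6,7,9} → only 8 remains.
R3C7 = 5: row 3 has {1,2,3,4,6,7,8}; col 7 has {2,3,4,6,7,8,9}; box has {1,2,3,4,6,7,8} → only 5 remains.
R3C8 = 9: row 3 has {1,2,3,4,5,6,7,8}; col 8 has {1,2,3,4,7,8}; box has {1,2,3,4,5,6,7,8} → only 9 remains.
R4C1 = 4: row 4 has {2,3,8}; col 1 has {1,3,5,6,7,8,9}; box has {1,2,3,5,6,7,8,9} → only 4 remains.
R4C7 = 1: row 4 has {2,3,4,8}; col 7 has {2,3,4,5,6,7,8,9}; box has {2,4,7,8,9} → only 1 remains.
R4C9 = 5: row 4 has {1,2,3,4,8}; col 9 has {1,2,4,6,7,8}; box has {1,2,4,7,8,9} → only 5 remains.
R5C4 = 6: row 5 has {1,2,4,5,7,8,9}; col 4 has {2,3,4,5,7,8}; box has {1,2,3,4,5,8} → only 6 remains.
R5C9 = 3: row 5 has {1,2,4,5,6,7,8,9}; col 9 has {1,2,4,5,6,7,8}; box has {1,2,4,5,7,8,9} → only 3 remains.
R7C1 = 2: row 7 has {1,3,4,6,7,8}; col 1 has {1,3,4,5,6,7,8,9}; box has {1,3,4,5,6,7,8,9} → only 2 remains.
R7C8 = 5: row 7 has {1,2,3,4,6,7,8}; col 8 has {1,2,3,4,7,8,9}; box has {1,2,3,4,6,7,8} → only 5 remains.
R9C9 = 9: row 9 has {2,3,4,6,7,8}; col 9 has {1,2,3,4,5,6,7,8}; box has {1,2,3,4,5,6,7,8} → only 9 remains.
R1C6 = 3: row 1 has {1,2,4,5,6,7,8,9}; col 6 has {1,2,4,6,8}; box has {1,2,4,5,6,7,8,9} → only 3 remains.

3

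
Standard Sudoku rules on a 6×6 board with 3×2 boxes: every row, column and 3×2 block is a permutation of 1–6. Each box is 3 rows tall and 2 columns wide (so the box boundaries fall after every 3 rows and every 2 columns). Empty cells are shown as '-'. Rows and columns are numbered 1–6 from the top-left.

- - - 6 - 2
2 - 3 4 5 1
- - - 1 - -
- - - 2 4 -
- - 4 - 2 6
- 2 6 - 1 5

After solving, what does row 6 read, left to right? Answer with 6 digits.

row 1, column 3 = 5: row 1 has {2,6}; col 3 has {3,4,6}; box has {1,3,4,6} → only 5 remains.
row 1, column 5 = 3: row 1 has {2,5,6}; col 5 has {1,2,4,5}; box has {1,2,5} → only 3 remains.
row 2, column 2 = 6: row 2 has {1,2,3,4,5}; col 2 has {2}; box has {2} → only 6 remains.
row 3, column 3 = 2: row 3 has {1}; col 3 has {3,4,5,6}; box has {1,3,4,5,6} → only 2 remains.
row 3, column 5 = 6: row 3 has {1,2}; col 5 has {1,2,3,4,5}; box has {1,2,3,5} → only 6 remains.
row 3, column 6 = 4: row 3 has {1,2,6}; col 6 has {1,2,5,6}; box has {1,2,3,5,6} → only 4 remains.
row 4, column 3 = 1: row 4 has {2,4}; col 3 has {2,3,4,5,6}; box has {2,4,6} → only 1 remains.
row 4, column 6 = 3: row 4 has {1,2,4}; col 6 has {1,2,4,5,6}; box has {1,2,4,5,6} → only 3 remains.
row 6, column 4 = 3: row 6 has {1,2,5,6}; col 4 has {1,2,4,6}; box has {1,2,4,6} → only 3 remains.
row 4, column 2 = 5: row 4 has {1,2,3,4}; col 2 has {2,6}; box has {2} → only 5 remains.
row 5, column 4 = 5: row 5 has {2,4,6}; col 4 has {1,2,3,4,6}; box has {1,2,3,4,6} → only 5 remains.
row 6, column 1 = 4: row 6 has {1,2,3,5,6}; col 1 has {2}; box has {2,5} → only 4 remains.

426315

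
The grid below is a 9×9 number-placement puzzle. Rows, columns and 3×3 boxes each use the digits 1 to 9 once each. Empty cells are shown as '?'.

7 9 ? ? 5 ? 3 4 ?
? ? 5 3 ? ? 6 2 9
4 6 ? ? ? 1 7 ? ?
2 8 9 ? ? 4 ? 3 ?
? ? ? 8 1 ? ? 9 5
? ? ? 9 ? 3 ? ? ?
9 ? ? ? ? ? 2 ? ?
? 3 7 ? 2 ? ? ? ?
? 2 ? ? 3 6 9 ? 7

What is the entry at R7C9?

R2C2 = 1 (sole candidate).
R3C4 = 2 (sole candidate).
R3C9 = 8 (sole candidate).
R4C7 = 1 (sole candidate).
R4C9 = 6 (sole candidate).
R5C7 = 4 (sole candidate).
R6C7 = 8 (sole candidate).
R6C8 = 7 (sole candidate).
R6C9 = 2 (sole candidate).
R8C7 = 5 (sole candidate).
R1C4 = 6 (sole candidate).
R1C6 = 8 (sole candidate).
R1C9 = 1 (sole candidate).
R2C1 = 8 (sole candidate).
R2C6 = 7 (sole candidate).
R3C3 = 3 (sole candidate).
R3C5 = 9 (sole candidate).
R3C8 = 5 (sole candidate).
R4C5 = 7 (sole candidate).
R5C2 = 7 (sole candidate).
R5C3 = 6 (sole candidate).
R5C6 = 2 (sole candidate).
R6C5 = 6 (sole candidate).
R7C6 = 5 (sole candidate).
R8C6 = 9 (sole candidate).
R8C9 = 4 (sole candidate).
R1C3 = 2 (sole candidate).
R2C5 = 4 (sole candidate).
R4C4 = 5 (sole candidate).
R5C1 = 3 (sole candidate).
R7C2 = 4 (sole candidate).
R7C5 = 8 (sole candidate).
R7C9 = 3: row 7 has {2,4,5,8,9}; col 9 has {1,2,4,5,6,7,8,9}; box has {2,4,5,7,9} → only 3 remains.

3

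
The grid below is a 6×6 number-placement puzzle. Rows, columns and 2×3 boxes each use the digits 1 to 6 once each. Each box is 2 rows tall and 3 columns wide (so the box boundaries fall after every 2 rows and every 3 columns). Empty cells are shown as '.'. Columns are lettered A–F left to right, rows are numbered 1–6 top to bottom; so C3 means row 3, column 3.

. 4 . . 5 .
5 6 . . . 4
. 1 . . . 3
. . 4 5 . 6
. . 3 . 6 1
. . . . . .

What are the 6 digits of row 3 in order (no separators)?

615423

F1 = 2: row 1 has {4,5}; col 6 has {1,3,4,6}; box has {4,5} → only 2 remains.
F6 = 5: row 6 has {}; col 6 has {1,2,3,4,6}; box has {1,6} → only 5 remains.
C1 = 1: row 1 has {2,4,5}; col 3 has {3,4}; box has {4,5,6} → only 1 remains.
C2 = 2: row 2 has {4,5,6}; col 3 has {1,3,4}; box has {1,4,5,6} → only 2 remains.
B6 = 2: row 6 has {5}; col 2 has {1,4,6}; box has {3} → only 2 remains.
C6 = 6: row 6 has {2,5}; col 3 has {1,2,3,4}; box has {2,3} → only 6 remains.
A1 = 3: row 1 has {1,2,4,5}; col 1 has {5}; box has {1,2,4,5,6} → only 3 remains.
D1 = 6: row 1 has {1,2,3,4,5}; col 4 has {5}; box has {2,4,5} → only 6 remains.
C3 = 5: row 3 has {1,3}; col 3 has {1,2,3,4,6}; box has {1,4} → only 5 remains.
A4 = 2: row 4 has {4,5,6}; col 1 has {3,5}; box has {1,4,5} → only 2 remains.
B4 = 3: row 4 has {2,4,5,6}; col 2 has {1,2,4,6}; box has {1,2,4,5} → only 3 remains.
E4 = 1: row 4 has {2,3,4,5,6}; col 5 has {5,6}; box has {3,5,6} → only 1 remains.
A5 = 4: row 5 has {1,3,6}; col 1 has {2,3,5}; box has {2,3,6} → only 4 remains.
B5 = 5: row 5 has {1,3,4,6}; col 2 has {1,2,3,4,6}; box has {2,3,4,6} → only 5 remains.
D5 = 2: row 5 has {1,3,4,5,6}; col 4 has {5,6}; box has {1,5,6} → only 2 remains.
A6 = 1: row 6 has {2,5,6}; col 1 has {2,3,4,5}; box has {2,3,4,5,6} → only 1 remains.
E2 = 3: row 2 has {2,4,5,6}; col 5 has {1,5,6}; box has {2,4,5,6} → only 3 remains.
A3 = 6: row 3 has {1,3,5}; col 1 has {1,2,3,4,5}; box has {1,2,3,4,5} → only 6 remains.
D3 = 4: row 3 has {1,3,5,6}; col 4 has {2,5,6}; box has {1,3,5,6} → only 4 remains.
E3 = 2: row 3 has {1,3,4,5,6}; col 5 has {1,3,5,6}; box has {1,3,4,5,6} → only 2 remains.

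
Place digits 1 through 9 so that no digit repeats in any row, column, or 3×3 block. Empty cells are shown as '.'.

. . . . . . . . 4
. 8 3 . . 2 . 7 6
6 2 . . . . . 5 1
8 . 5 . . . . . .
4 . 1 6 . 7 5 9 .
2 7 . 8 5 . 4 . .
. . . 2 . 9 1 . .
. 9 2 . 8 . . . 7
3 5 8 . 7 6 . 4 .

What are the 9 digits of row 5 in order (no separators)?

r1c2 = 1 (sole candidate).
r2c7 = 9 (sole candidate).
r5c2 = 3: row 5 has {1,4,5,6,7,9}; col 2 has {1,2,5,7,8,9}; box has {1,2,4,5,7,8} → only 3 remains.
r5c5 = 2: row 5 has {1,3,4,5,6,7,9}; col 5 has {5,7,8}; box has {5,6,7,8} → only 2 remains.
r5c9 = 8: row 5 has {1,2,3,4,5,6,7,9}; col 9 has {1,4,6,7}; box has {4,5,9} → only 8 remains.

431627598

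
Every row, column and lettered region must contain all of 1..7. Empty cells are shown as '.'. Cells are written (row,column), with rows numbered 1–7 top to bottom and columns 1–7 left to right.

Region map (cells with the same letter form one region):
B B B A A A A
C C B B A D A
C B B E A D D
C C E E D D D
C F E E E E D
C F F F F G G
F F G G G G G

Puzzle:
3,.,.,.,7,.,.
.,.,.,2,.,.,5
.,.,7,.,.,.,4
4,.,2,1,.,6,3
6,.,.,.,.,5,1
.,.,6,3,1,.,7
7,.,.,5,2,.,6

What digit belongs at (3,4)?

6

(1,7) = 2 (sole candidate).
(2,1) = 1 (sole candidate).
(2,3) = 4 (sole candidate).
(2,6) = 7 (sole candidate).
(3,4) = 6: row 3 has {4,7}; col 4 has {1,2,3,5}; region has {1,2,5} → only 6 remains.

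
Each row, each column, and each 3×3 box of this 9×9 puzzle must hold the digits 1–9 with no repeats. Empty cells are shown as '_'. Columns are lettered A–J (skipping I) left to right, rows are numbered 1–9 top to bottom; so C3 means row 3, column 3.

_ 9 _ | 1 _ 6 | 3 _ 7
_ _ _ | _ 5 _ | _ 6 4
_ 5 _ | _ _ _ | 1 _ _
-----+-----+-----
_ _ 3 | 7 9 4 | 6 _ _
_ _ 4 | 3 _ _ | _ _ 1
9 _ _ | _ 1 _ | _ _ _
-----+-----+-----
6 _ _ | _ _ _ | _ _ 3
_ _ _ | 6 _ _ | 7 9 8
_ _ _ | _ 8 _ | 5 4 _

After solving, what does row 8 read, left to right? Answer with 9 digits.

245631798

G7 = 2 (sole candidate).
H7 = 1 (sole candidate).
J9 = 6 (sole candidate).
H1 = 5 (hidden single in row 1).
C3 = 6 (hidden single in row 3).
G5 = 9 (hidden single in row 5).
G2 = 8 (sole candidate).
H3 = 2 (sole candidate).
J3 = 9 (sole candidate).
H4 = 8 (sole candidate).
H5 = 7 (sole candidate).
G6 = 4 (sole candidate).
H6 = 3 (sole candidate).
B6 = 6 (hidden single in row 6).
E5 = 6 (hidden single in row 5).
C6 = 7 (hidden single in row 6).
Singles propagation stalls before every target cell is settled. Branch on C1 (candidates {2,8}).
  Try C1 = 2: this forces E1=4, C2=1, D3=8, E7=7, C8=5, C9=9, D9=2; then column 5 has no cell left for 2 — contradiction.
So C1 = 8.
B7 = 8 (hidden single in row 7).
B5 = 2 (sole candidate).
B4 = 1 (sole candidate).
A4 = 5 (sole candidate).
J4 = 2 (sole candidate).
A5 = 8 (sole candidate).
F5 = 5 (sole candidate).
J6 = 5 (sole candidate).
C8 = 5: in row 8, 5 can only go here (every other open cell in that row sees a 5).
C7 = 9 (sole candidate).
F7 = 7 (sole candidate).
E7 = 4 (sole candidate).
E1 = 2 (sole candidate).
D2 = 9 (sole candidate).
F2 = 3 (sole candidate).
E3 = 7 (sole candidate).
F3 = 8 (sole candidate).
F6 = 2 (sole candidate).
D7 = 5 (sole candidate).
E8 = 3: row 8 has {5,6,7,8,9}; col 5 has {1,2,4,5,6,7,8,9}; box has {4,5,6,7,8} → only 3 remains.
F8 = 1: row 8 has {3,5,6,7,8,9}; col 6 has {2,3,4,5,6,7,8}; box has {3,4,5,6,7,8} → only 1 remains.
D9 = 2 (sole candidate).
F9 = 9 (sole candidate).
A1 = 4 (sole candidate).
B2 = 7 (sole candidate).
A3 = 3 (sole candidate).
D3 = 4 (sole candidate).
D6 = 8 (sole candidate).
A8 = 2: row 8 has {1,3,5,6,7,8,9}; col 1 has {3,4,5,6,8,9}; box has {5,6,8,9} → only 2 remains.
B8 = 4: row 8 has {1,2,3,5,6,7,8,9}; col 2 has {1,2,5,6,7,8,9}; box has {2,5,6,8,9} → only 4 remains.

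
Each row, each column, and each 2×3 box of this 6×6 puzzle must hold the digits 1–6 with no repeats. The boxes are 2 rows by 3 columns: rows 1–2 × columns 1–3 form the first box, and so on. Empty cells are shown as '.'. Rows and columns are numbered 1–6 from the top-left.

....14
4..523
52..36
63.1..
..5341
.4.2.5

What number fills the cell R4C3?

R1C4 = 6: row 1 has {1,4}; col 4 has {1,2,3,5}; box has {1,2,3,4,5} → only 6 remains.
R3C4 = 4: row 3 has {2,3,5,6}; col 4 has {1,2,3,5,6}; box has {1,3,6} → only 4 remains.
R4C3 = 4: row 4 has {1,3,6}; col 3 has {5}; box has {2,3,5,6} → only 4 remains.

4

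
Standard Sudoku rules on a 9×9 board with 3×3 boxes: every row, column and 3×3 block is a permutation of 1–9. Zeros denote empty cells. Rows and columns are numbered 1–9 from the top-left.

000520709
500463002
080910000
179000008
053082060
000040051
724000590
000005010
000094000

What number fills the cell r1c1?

r1c6 = 8 (sole candidate).
r2c8 = 8 (sole candidate).
r3c6 = 7 (sole candidate).
r4c6 = 6 (sole candidate).
r5c1 = 4 (sole candidate).
r5c7 = 9 (sole candidate).
r5c9 = 7 (sole candidate).
r6c2 = 6 (sole candidate).
r6c6 = 9 (sole candidate).
r7c5 = 3 (sole candidate).
r7c6 = 1 (sole candidate).
r7c9 = 6 (sole candidate).
r8c5 = 7 (sole candidate).
r9c9 = 3 (sole candidate).
r2c7 = 1 (sole candidate).
r4c4 = 3 (sole candidate).
r4c5 = 5 (sole candidate).
r5c4 = 1 (sole candidate).
r6c4 = 7 (sole candidate).
r7c4 = 8 (sole candidate).
r8c9 = 4 (sole candidate).
r9c2 = 1 (sole candidate).
r2c2 = 9 (sole candidate).
r2c3 = 7 (sole candidate).
r3c9 = 5 (sole candidate).
r8c2 = 3 (sole candidate).
r1c2 = 4 (sole candidate).
r1c8 = 3 (sole candidate).
r3c8 = 4 (sole candidate).
r4c8 = 2 (sole candidate).
r6c7 = 3 (sole candidate).
r9c8 = 7 (sole candidate).
r1c1 = 6: row 1 has {2,3,4,5,7,8,9}; col 1 has {1,4,5,7}; box has {4,5,7,8,9} → only 6 remains.

6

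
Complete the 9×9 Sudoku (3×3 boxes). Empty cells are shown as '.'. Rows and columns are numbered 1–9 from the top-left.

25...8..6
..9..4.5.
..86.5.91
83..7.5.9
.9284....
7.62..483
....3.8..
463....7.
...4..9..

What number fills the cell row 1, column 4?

7

row 3, column 1 = 3: row 3 has {1,5,6,8,9}; col 1 has {2,4,7,8}; box has {2,5,8,9} → only 3 remains.
row 3, column 5 = 2: row 3 has {1,3,5,6,8,9}; col 5 has {3,4,7}; box has {4,5,6,8} → only 2 remains.
row 3, column 7 = 7: row 3 has {1,2,3,5,6,8,9}; col 7 has {4,5,8,9}; box has {1,5,6,9} → only 7 remains.
row 4, column 4 = 1: row 4 has {3,5,7,8,9}; col 4 has {2,4,6,8}; box has {2,4,7,8} → only 1 remains.
row 4, column 6 = 6: row 4 has {1,3,5,7,8,9}; col 6 has {4,5,8}; box has {1,2,4,7,8} → only 6 remains.
row 4, column 8 = 2: row 4 has {1,3,5,6,7,8,9}; col 8 has {5,7,8,9}; box has {3,4,5,8,9} → only 2 remains.
row 5, column 6 = 3: row 5 has {2,4,8,9}; col 6 has {4,5,6,8}; box has {1,2,4,6,7,8} → only 3 remains.
row 5, column 9 = 7: row 5 has {2,3,4,8,9}; col 9 has {1,3,6,9}; box has {2,3,4,5,8,9} → only 7 remains.
row 6, column 2 = 1: row 6 has {2,3,4,6,7,8}; col 2 has {3,5,6,9}; box has {2,3,6,7,8,9} → only 1 remains.
row 6, column 6 = 9: row 6 has {1,2,3,4,6,7,8}; col 6 has {3,4,5,6,8}; box has {1,2,3,4,6,7,8} → only 9 remains.
row 1, column 7 = 3: row 1 has {2,5,6,8}; col 7 has {4,5,7,8,9}; box has {1,5,6,7,9} → only 3 remains.
row 1, column 8 = 4: row 1 has {2,3,5,6,8}; col 8 has {2,5,7,8,9}; box has {1,3,5,6,7,9} → only 4 remains.
row 2, column 2 = 7: row 2 has {4,5,9}; col 2 has {1,3,5,6,9}; box has {2,3,5,8,9} → only 7 remains.
row 2, column 4 = 3: row 2 has {4,5,7,9}; col 4 has {1,2,4,6,8}; box has {2,4,5,6,8} → only 3 remains.
row 2, column 5 = 1: row 2 has {3,4,5,7,9}; col 5 has {2,3,4,7}; box has {2,3,4,5,6,8} → only 1 remains.
row 2, column 7 = 2: row 2 has {1,3,4,5,7,9}; col 7 has {3,4,5,7,8,9}; box has {1,3,4,5,6,7,9} → only 2 remains.
row 2, column 9 = 8: row 2 has {1,2,3,4,5,7,9}; col 9 has {1,3,6,7,9}; box has {1,2,3,4,5,6,7,9} → only 8 remains.
row 3, column 2 = 4: row 3 has {1,2,3,5,6,7,8,9}; col 2 has {1,3,5,6,7,9}; box has {2,3,5,7,8,9} → only 4 remains.
row 4, column 3 = 4: row 4 has {1,2,3,5,6,7,8,9}; col 3 has {2,3,6,8,9}; box has {1,2,3,6,7,8,9} → only 4 remains.
row 5, column 1 = 5: row 5 has {2,3,4,7,8,9}; col 1 has {2,3,4,7,8}; box has {1,2,3,4,6,7,8,9} → only 5 remains.
row 6, column 5 = 5: row 6 has {1,2,3,4,6,7,8,9}; col 5 has {1,2,3,4,7}; box has {1,2,3,4,6,7,8,9} → only 5 remains.
row 7, column 2 = 2: row 7 has {3,8}; col 2 has {1,3,4,5,6,7,9}; box has {3,4,6} → only 2 remains.
row 8, column 7 = 1: row 8 has {3,4,6,7}; col 7 has {2,3,4,5,7,8,9}; box has {7,8,9} → only 1 remains.
row 9, column 1 = 1: row 9 has {4,9}; col 1 has {2,3,4,5,7,8}; box has {2,3,4,6} → only 1 remains.
row 9, column 2 = 8: row 9 has {1,4,9}; col 2 has {1,2,3,4,5,6,7,9}; box has {1,2,3,4,6} → only 8 remains.
row 9, column 5 = 6: row 9 has {1,4,8,9}; col 5 has {1,2,3,4,5,7}; box has {3,4} → only 6 remains.
row 9, column 8 = 3: row 9 has {1,4,6,8,9}; col 8 has {2,4,5,7,8,9}; box has {1,7,8,9} → only 3 remains.
row 1, column 3 = 1: row 1 has {2,3,4,5,6,8}; col 3 has {2,3,4,6,8,9}; box has {2,3,4,5,7,8,9} → only 1 remains.
row 1, column 5 = 9: row 1 has {1,2,3,4,5,6,8}; col 5 has {1,2,3,4,5,6,7}; box has {1,2,3,4,5,6,8} → only 9 remains.
row 2, column 1 = 6: row 2 has {1,2,3,4,5,7,8,9}; col 1 has {1,2,3,4,5,7,8}; box has {1,2,3,4,5,7,8,9} → only 6 remains.
row 5, column 7 = 6: row 5 has {2,3,4,5,7,8,9}; col 7 has {1,2,3,4,5,7,8,9}; box has {2,3,4,5,7,8,9} → only 6 remains.
row 5, column 8 = 1: row 5 has {2,3,4,5,6,7,8,9}; col 8 has {2,3,4,5,7,8,9}; box has {2,3,4,5,6,7,8,9} → only 1 remains.
row 7, column 1 = 9: row 7 has {2,3,8}; col 1 has {1,2,3,4,5,6,7,8}; box has {1,2,3,4,6,8} → only 9 remains.
row 7, column 8 = 6: row 7 has {2,3,8,9}; col 8 has {1,2,3,4,5,7,8,9}; box has {1,3,7,8,9} → only 6 remains.
row 8, column 5 = 8: row 8 has {1,3,4,6,7}; col 5 has {1,2,3,4,5,6,7,9}; box has {3,4,6} → only 8 remains.
row 8, column 6 = 2: row 8 has {1,3,4,6,7,8}; col 6 has {3,4,5,6,8,9}; box has {3,4,6,8} → only 2 remains.
row 8, column 9 = 5: row 8 has {1,2,3,4,6,7,8}; col 9 has {1,3,6,7,8,9}; box has {1,3,6,7,8,9} → only 5 remains.
row 9, column 6 = 7: row 9 has {1,3,4,6,8,9}; col 6 has {2,3,4,5,6,8,9}; box has {2,3,4,6,8} → only 7 remains.
row 9, column 9 = 2: row 9 has {1,3,4,6,7,8,9}; col 9 has {1,3,5,6,7,8,9}; box has {1,3,5,6,7,8,9} → only 2 remains.
row 1, column 4 = 7: row 1 has {1,2,3,4,5,6,8,9}; col 4 has {1,2,3,4,6,8}; box has {1,2,3,4,5,6,8,9} → only 7 remains.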